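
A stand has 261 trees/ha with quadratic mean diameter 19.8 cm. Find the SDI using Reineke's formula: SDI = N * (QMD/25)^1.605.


QMD/25 = 19.8/25 = 0.792
(0.792)^1.605 = exp(1.605 * ln(0.792)) = exp(1.605 * (-0.233194)) = exp(-0.374276) = 0.687787
SDI = 261 * 0.687787 = 179.512 ≈ 180

180


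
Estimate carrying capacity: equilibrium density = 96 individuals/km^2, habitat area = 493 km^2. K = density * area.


K = 96 * 493 = 47328 individuals

47328 individuals


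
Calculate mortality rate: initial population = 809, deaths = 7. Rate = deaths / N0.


Mortality rate = 7 / 809 = 0.008653 ≈ 0.0087

0.0087


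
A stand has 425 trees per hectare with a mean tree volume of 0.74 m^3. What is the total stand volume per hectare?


V_stand = 425 * 0.74 = 314.5 m^3/ha

314.5 m^3/ha


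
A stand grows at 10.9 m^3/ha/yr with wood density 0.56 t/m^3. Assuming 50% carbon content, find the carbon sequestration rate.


C = 10.9 * 0.56 * 0.5 = 3.052 ≈ 3.05 t C/ha/yr

3.05 t C/ha/yr


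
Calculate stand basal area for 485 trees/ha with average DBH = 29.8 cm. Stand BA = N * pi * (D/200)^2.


(D/200)^2 = (29.8/200)^2 = 0.149^2 = 0.022201
Individual BA = 3.141593 * 0.022201 = 0.0697465 m^2
Stand BA = 485 * 0.0697465 = 33.8271 ≈ 33.83 m^2/ha

33.83 m^2/ha


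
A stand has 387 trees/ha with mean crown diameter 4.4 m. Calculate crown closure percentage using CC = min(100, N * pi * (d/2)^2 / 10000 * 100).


(d/2)^2 = (4.4/2)^2 = 2.2^2 = 4.84
Crown area = 3.141593 * 4.84 = 15.2053 m^2
N * area / 10000 * 100 = 387 * 15.2053 / 10000 * 100 = 58.8445
CC = min(100, 58.8445) = 58.8445 ≈ 58.8%

58.8%


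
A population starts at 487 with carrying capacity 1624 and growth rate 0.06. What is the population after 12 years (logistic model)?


(K - N0)/N0 = (1624 - 487)/487 = 1137/487 = 2.33470
r*t = 0.06 * 12 = 0.72; exp(-0.72) = 0.486752
2.33470 * 0.486752 = 1.13642
1 + 1.13642 = 2.13642
N = 1624 / 2.13642 = 760.150 ≈ 760

760


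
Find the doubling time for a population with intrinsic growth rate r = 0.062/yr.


td = ln(2) / 0.062 = 0.693147 / 0.062 = 11.1798 ≈ 11.2 years

11.2 years


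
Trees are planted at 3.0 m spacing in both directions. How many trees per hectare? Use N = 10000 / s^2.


N = 10000 / 3.0^2 = 10000 / 9 = 1111.11 ≈ 1111 trees/ha

1111 trees/ha


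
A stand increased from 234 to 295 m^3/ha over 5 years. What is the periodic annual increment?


PAI = (V2 - V1) / period = (295 - 234) / 5 = 61 / 5 = 12.20 m^3/ha/yr

12.20 m^3/ha/yr


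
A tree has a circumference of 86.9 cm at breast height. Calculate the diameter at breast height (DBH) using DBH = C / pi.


DBH = C / pi = 86.9 / 3.141593 = 27.6611 ≈ 27.66 cm

27.66 cm


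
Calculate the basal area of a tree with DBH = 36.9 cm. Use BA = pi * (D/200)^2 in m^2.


D/200 = 36.9/200 = 0.1845 m
(D/200)^2 = 0.1845^2 = 0.03404025
BA = 3.141593 * 0.03404025 = 0.106941 ≈ 0.1069 m^2

0.1069 m^2


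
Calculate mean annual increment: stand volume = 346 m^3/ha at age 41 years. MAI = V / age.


MAI = 346 / 41 = 8.4390 ≈ 8.44 m^3/ha/yr

8.44 m^3/ha/yr


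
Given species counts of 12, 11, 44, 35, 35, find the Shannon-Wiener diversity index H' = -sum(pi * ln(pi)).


Total N = 12 + 11 + 44 + 35 + 35 = 137
Per-species terms:
  p = 12/137 = 0.087591; ln(p) = -2.435077; p*ln(p) = 0.087591 * (-2.435077) = -0.213291
  p = 11/137 = 0.080292; ln(p) = -2.522085; p*ln(p) = 0.080292 * (-2.522085) = -0.202503
  p = 44/137 = 0.321168; ln(p) = -1.135791; p*ln(p) = 0.321168 * (-1.135791) = -0.364780
  p = 35/137 = 0.255474; ln(p) = -1.364635; p*ln(p) = 0.255474 * (-1.364635) = -0.348629
  p = 35/137 = 0.255474; ln(p) = -1.364635; p*ln(p) = 0.255474 * (-1.364635) = -0.348629
sum(p*ln(p)) = (-0.213291) + (-0.202503) + (-0.364780) + (-0.348629) + (-0.348629) = -1.477832
H' = -(-1.477832) = 1.477832 ≈ 1.4778

1.4778


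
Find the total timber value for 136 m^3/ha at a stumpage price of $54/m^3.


Value = 136 * 54 = $7344/ha

$7344/ha


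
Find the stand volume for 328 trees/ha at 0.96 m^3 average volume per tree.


V_stand = 328 * 0.96 = 314.88 ≈ 314.9 m^3/ha

314.9 m^3/ha


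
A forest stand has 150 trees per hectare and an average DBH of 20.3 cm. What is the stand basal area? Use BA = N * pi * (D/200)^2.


(D/200)^2 = (20.3/200)^2 = 0.1015^2 = 0.01030225
Individual BA = 3.141593 * 0.01030225 = 0.0323655 m^2
Stand BA = 150 * 0.0323655 = 4.85483 ≈ 4.85 m^2/ha

4.85 m^2/ha


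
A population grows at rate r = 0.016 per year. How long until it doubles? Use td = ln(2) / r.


td = ln(2) / 0.016 = 0.693147 / 0.016 = 43.3217 ≈ 43.3 years

43.3 years


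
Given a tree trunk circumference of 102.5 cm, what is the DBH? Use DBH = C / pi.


DBH = C / pi = 102.5 / 3.141593 = 32.6268 ≈ 32.63 cm

32.63 cm


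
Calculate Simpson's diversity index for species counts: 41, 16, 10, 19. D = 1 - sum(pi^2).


Total N = 41 + 16 + 10 + 19 = 86
Per-species terms:
  p = 41/86 = 0.476744; p^2 = 0.476744^2 = 0.227285
  p = 16/86 = 0.186047; p^2 = 0.186047^2 = 0.034613
  p = 10/86 = 0.116279; p^2 = 0.116279^2 = 0.013521
  p = 19/86 = 0.220930; p^2 = 0.220930^2 = 0.048810
sum(p^2) = 0.227285 + 0.034613 + 0.013521 + 0.048810 = 0.324229
D = 1 - 0.324229 = 0.675771 ≈ 0.6758

0.6758


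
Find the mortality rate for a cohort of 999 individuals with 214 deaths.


Mortality rate = 214 / 999 = 0.214214 ≈ 0.2142

0.2142


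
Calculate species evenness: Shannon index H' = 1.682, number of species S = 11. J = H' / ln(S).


ln(11) = 2.39790
J = H' / ln(S) = 1.682 / 2.39790 = 0.701447 ≈ 0.7014

0.7014


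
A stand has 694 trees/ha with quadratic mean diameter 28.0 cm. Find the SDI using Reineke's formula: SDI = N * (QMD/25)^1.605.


QMD/25 = 28.0/25 = 1.12
(1.12)^1.605 = exp(1.605 * ln(1.12)) = exp(1.605 * 0.113329) = exp(0.181893) = 1.19949
SDI = 694 * 1.19949 = 832.446 ≈ 832

832


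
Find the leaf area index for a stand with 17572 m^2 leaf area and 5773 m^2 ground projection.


LAI = 17572 / 5773 = 3.0438 ≈ 3.04

3.04


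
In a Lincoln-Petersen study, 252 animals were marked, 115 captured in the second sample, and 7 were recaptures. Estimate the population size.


N = M * C / R = 252 * 115 / 7 = 28980 / 7 = 4140

4140 individuals


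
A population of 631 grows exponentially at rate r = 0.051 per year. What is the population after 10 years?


r*t = 0.051 * 10 = 0.51
exp(0.51) = 1.66529
N = 631 * 1.66529 = 1050.80 ≈ 1051

1051


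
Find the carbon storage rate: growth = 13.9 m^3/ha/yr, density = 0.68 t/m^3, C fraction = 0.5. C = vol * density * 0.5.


C = 13.9 * 0.68 * 0.5 = 4.726 ≈ 4.73 t C/ha/yr

4.73 t C/ha/yr


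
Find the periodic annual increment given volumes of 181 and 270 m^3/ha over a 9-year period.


PAI = (V2 - V1) / period = (270 - 181) / 9 = 89 / 9 = 9.8889 ≈ 9.89 m^3/ha/yr

9.89 m^3/ha/yr


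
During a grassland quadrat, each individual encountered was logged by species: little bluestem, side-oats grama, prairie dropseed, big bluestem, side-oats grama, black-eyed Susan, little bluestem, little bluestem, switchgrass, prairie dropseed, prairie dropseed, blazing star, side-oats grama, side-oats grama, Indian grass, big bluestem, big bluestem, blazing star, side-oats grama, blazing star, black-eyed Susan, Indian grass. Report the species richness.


Total individuals logged = 22
Distinct species (count of individuals): little bluestem (3), side-oats grama (5), prairie dropseed (3), big bluestem (3), black-eyed Susan (2), switchgrass (1), blazing star (3), Indian grass (2)
Species richness = number of distinct species = 8

8


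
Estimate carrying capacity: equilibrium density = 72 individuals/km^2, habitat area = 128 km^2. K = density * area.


K = 72 * 128 = 9216 individuals

9216 individuals


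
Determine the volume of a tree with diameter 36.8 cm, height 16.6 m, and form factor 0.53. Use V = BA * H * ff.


(D/200)^2 = (36.8/200)^2 = 0.184^2 = 0.033856
BA = 3.141593 * 0.033856 = 0.106362 m^2
V = 0.106362 * 16.6 * 0.53 = 0.935773 ≈ 0.936 m^3

0.936 m^3


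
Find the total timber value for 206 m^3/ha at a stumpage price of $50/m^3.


Value = 206 * 50 = $10300/ha

$10300/ha


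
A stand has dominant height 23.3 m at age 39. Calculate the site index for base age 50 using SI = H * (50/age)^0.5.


50/39 = 1.28205
(1.28205)^0.5 = 1.13228
SI = 23.3 * 1.13228 = 26.3821 ≈ 26.4 m

26.4 m


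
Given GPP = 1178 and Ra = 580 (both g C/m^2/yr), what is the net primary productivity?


NPP = GPP - Ra = 1178 - 580 = 598 g C/m^2/yr

598 g C/m^2/yr


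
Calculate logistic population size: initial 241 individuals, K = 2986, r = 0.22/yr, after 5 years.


(K - N0)/N0 = (2986 - 241)/241 = 2745/241 = 11.3900
r*t = 0.22 * 5 = 1.1; exp(-1.1) = 0.332871
11.3900 * 0.332871 = 3.79140
1 + 3.79140 = 4.79140
N = 2986 / 4.79140 = 623.200 ≈ 623

623


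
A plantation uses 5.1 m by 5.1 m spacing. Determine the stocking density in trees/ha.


N = 10000 / 5.1^2 = 10000 / 26.01 = 384.468 ≈ 384 trees/ha

384 trees/ha


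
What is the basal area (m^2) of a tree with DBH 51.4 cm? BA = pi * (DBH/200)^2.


D/200 = 51.4/200 = 0.257 m
(D/200)^2 = 0.257^2 = 0.066049
BA = 3.141593 * 0.066049 = 0.207499 ≈ 0.2075 m^2

0.2075 m^2


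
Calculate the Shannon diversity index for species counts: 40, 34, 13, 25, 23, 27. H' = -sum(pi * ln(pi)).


Total N = 40 + 34 + 13 + 25 + 23 + 27 = 162
Per-species terms:
  p = 40/162 = 0.246914; ln(p) = -1.398715; p*ln(p) = 0.246914 * (-1.398715) = -0.345362
  p = 34/162 = 0.209877; ln(p) = -1.561234; p*ln(p) = 0.209877 * (-1.561234) = -0.327667
  p = 13/162 = 0.080247; ln(p) = -2.522646; p*ln(p) = 0.080247 * (-2.522646) = -0.202435
  p = 25/162 = 0.154321; ln(p) = -1.868720; p*ln(p) = 0.154321 * (-1.868720) = -0.288383
  p = 23/162 = 0.141975; ln(p) = -1.952104; p*ln(p) = 0.141975 * (-1.952104) = -0.277150
  p = 27/162 = 0.166667; ln(p) = -1.791757; p*ln(p) = 0.166667 * (-1.791757) = -0.298627
sum(p*ln(p)) = (-0.345362) + (-0.327667) + (-0.202435) + (-0.288383) + (-0.277150) + (-0.298627) = -1.739624
H' = -(-1.739624) = 1.739624 ≈ 1.7396

1.7396


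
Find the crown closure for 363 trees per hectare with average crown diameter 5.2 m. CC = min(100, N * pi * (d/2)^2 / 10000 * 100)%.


(d/2)^2 = (5.2/2)^2 = 2.6^2 = 6.76
Crown area = 3.141593 * 6.76 = 21.2372 m^2
N * area / 10000 * 100 = 363 * 21.2372 / 10000 * 100 = 77.0910
CC = min(100, 77.0910) = 77.0910 ≈ 77.1%

77.1%


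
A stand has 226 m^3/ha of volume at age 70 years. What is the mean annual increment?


MAI = 226 / 70 = 3.2286 ≈ 3.23 m^3/ha/yr

3.23 m^3/ha/yr


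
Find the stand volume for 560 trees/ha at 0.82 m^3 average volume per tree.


V_stand = 560 * 0.82 = 459.2 m^3/ha

459.2 m^3/ha


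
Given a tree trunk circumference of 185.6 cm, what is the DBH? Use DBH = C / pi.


DBH = C / pi = 185.6 / 3.141593 = 59.0783 ≈ 59.08 cm

59.08 cm


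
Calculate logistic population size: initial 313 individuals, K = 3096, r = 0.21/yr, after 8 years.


(K - N0)/N0 = (3096 - 313)/313 = 2783/313 = 8.89137
r*t = 0.21 * 8 = 1.68; exp(-1.68) = 0.186374
8.89137 * 0.186374 = 1.65712
1 + 1.65712 = 2.65712
N = 3096 / 2.65712 = 1165.17 ≈ 1165

1165


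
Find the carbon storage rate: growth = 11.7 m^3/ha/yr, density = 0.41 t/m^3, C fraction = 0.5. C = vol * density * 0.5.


C = 11.7 * 0.41 * 0.5 = 2.3985 ≈ 2.40 t C/ha/yr

2.40 t C/ha/yr


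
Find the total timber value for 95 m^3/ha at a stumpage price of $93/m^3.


Value = 95 * 93 = $8835/ha

$8835/ha


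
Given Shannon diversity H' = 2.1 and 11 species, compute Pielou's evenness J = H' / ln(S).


ln(11) = 2.39790
J = H' / ln(S) = 2.1 / 2.39790 = 0.875766 ≈ 0.8758

0.8758


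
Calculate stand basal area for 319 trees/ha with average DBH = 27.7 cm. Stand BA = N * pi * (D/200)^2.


(D/200)^2 = (27.7/200)^2 = 0.1385^2 = 0.01918225
Individual BA = 3.141593 * 0.01918225 = 0.0602628 m^2
Stand BA = 319 * 0.0602628 = 19.2238 ≈ 19.22 m^2/ha

19.22 m^2/ha


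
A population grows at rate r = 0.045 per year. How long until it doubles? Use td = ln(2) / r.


td = ln(2) / 0.045 = 0.693147 / 0.045 = 15.4033 ≈ 15.4 years

15.4 years


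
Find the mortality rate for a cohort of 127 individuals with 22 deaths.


Mortality rate = 22 / 127 = 0.173228 ≈ 0.1732

0.1732


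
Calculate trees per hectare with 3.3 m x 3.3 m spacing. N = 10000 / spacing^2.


N = 10000 / 3.3^2 = 10000 / 10.89 = 918.274 ≈ 918 trees/ha

918 trees/ha


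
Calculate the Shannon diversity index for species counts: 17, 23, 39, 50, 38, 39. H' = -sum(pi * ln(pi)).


Total N = 17 + 23 + 39 + 50 + 38 + 39 = 206
Per-species terms:
  p = 17/206 = 0.082524; ln(p) = -2.494666; p*ln(p) = 0.082524 * (-2.494666) = -0.205870
  p = 23/206 = 0.111650; ln(p) = -2.192386; p*ln(p) = 0.111650 * (-2.192386) = -0.244780
  p = 39/206 = 0.189320; ln(p) = -1.664317; p*ln(p) = 0.189320 * (-1.664317) = -0.315088
  p = 50/206 = 0.242718; ln(p) = -1.415855; p*ln(p) = 0.242718 * (-1.415855) = -0.343653
  p = 38/206 = 0.184466; ln(p) = -1.690290; p*ln(p) = 0.184466 * (-1.690290) = -0.311801
  p = 39/206 = 0.189320; ln(p) = -1.664317; p*ln(p) = 0.189320 * (-1.664317) = -0.315088
sum(p*ln(p)) = (-0.205870) + (-0.244780) + (-0.315088) + (-0.343653) + (-0.311801) + (-0.315088) = -1.736280
H' = -(-1.736280) = 1.736280 ≈ 1.7363

1.7363


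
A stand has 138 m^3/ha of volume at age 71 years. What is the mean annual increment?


MAI = 138 / 71 = 1.9437 ≈ 1.94 m^3/ha/yr

1.94 m^3/ha/yr


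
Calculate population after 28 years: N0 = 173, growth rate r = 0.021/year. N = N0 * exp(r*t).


r*t = 0.021 * 28 = 0.588
exp(0.588) = 1.80038
N = 173 * 1.80038 = 311.466 ≈ 311

311


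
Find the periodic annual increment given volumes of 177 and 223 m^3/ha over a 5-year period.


PAI = (V2 - V1) / period = (223 - 177) / 5 = 46 / 5 = 9.20 m^3/ha/yr

9.20 m^3/ha/yr


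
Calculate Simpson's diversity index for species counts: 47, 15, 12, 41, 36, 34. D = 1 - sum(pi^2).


Total N = 47 + 15 + 12 + 41 + 36 + 34 = 185
Per-species terms:
  p = 47/185 = 0.254054; p^2 = 0.254054^2 = 0.064543
  p = 15/185 = 0.081081; p^2 = 0.081081^2 = 0.006574
  p = 12/185 = 0.064865; p^2 = 0.064865^2 = 0.004207
  p = 41/185 = 0.221622; p^2 = 0.221622^2 = 0.049116
  p = 36/185 = 0.194595; p^2 = 0.194595^2 = 0.037867
  p = 34/185 = 0.183784; p^2 = 0.183784^2 = 0.033777
sum(p^2) = 0.064543 + 0.006574 + 0.004207 + 0.049116 + 0.037867 + 0.033777 = 0.196084
D = 1 - 0.196084 = 0.803916 ≈ 0.8039

0.8039


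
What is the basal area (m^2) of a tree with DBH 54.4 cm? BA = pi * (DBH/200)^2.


D/200 = 54.4/200 = 0.272 m
(D/200)^2 = 0.272^2 = 0.073984
BA = 3.141593 * 0.073984 = 0.232428 ≈ 0.2324 m^2

0.2324 m^2


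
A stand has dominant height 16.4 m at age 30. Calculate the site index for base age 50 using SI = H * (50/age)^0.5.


50/30 = 1.66667
(1.66667)^0.5 = 1.29100
SI = 16.4 * 1.29100 = 21.1724 ≈ 21.2 m

21.2 m


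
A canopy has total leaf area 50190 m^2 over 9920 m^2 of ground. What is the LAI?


LAI = 50190 / 9920 = 5.0595 ≈ 5.06

5.06


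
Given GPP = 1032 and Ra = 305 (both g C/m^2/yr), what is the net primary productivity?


NPP = GPP - Ra = 1032 - 305 = 727 g C/m^2/yr

727 g C/m^2/yr


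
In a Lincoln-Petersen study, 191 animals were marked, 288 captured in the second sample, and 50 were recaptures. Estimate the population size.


N = M * C / R = 191 * 288 / 50 = 55008 / 50 = 1100.16 ≈ 1100

1100 individuals


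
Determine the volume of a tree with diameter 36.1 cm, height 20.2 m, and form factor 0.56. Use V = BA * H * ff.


(D/200)^2 = (36.1/200)^2 = 0.1805^2 = 0.03258025
BA = 3.141593 * 0.03258025 = 0.102354 m^2
V = 0.102354 * 20.2 * 0.56 = 1.15783 ≈ 1.158 m^3

1.158 m^3


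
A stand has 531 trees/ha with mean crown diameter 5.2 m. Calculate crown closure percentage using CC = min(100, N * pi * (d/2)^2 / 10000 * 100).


(d/2)^2 = (5.2/2)^2 = 2.6^2 = 6.76
Crown area = 3.141593 * 6.76 = 21.2372 m^2
N * area / 10000 * 100 = 531 * 21.2372 / 10000 * 100 = 112.770
CC = min(100, 112.770) = 100%

100%


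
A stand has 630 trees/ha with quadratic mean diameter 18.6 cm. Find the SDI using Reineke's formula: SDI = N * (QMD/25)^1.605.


QMD/25 = 18.6/25 = 0.744
(0.744)^1.605 = exp(1.605 * ln(0.744)) = exp(1.605 * (-0.295714)) = exp(-0.474621) = 0.622121
SDI = 630 * 0.622121 = 391.936 ≈ 392

392


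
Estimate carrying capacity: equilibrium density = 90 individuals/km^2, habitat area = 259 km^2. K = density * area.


K = 90 * 259 = 23310 individuals

23310 individuals


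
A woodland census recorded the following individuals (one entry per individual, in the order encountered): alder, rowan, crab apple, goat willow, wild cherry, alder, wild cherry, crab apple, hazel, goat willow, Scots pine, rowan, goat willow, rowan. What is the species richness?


Total individuals logged = 14
Distinct species (count of individuals): alder (2), rowan (3), crab apple (2), goat willow (3), wild cherry (2), hazel (1), Scots pine (1)
Species richness = number of distinct species = 7

7


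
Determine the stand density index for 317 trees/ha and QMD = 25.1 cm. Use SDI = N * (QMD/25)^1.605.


QMD/25 = 25.1/25 = 1.004
(1.004)^1.605 = exp(1.605 * ln(1.004)) = exp(1.605 * 0.00399202) = exp(0.00640719) = 1.00643
SDI = 317 * 1.00643 = 319.038 ≈ 319

319


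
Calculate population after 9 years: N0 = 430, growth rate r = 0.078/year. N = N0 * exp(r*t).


r*t = 0.078 * 9 = 0.702
exp(0.702) = 2.01778
N = 430 * 2.01778 = 867.645 ≈ 868

868


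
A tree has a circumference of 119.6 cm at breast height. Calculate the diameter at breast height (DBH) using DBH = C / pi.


DBH = C / pi = 119.6 / 3.141593 = 38.0699 ≈ 38.07 cm

38.07 cm


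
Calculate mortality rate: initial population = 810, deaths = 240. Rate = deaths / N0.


Mortality rate = 240 / 810 = 0.296296 ≈ 0.2963

0.2963


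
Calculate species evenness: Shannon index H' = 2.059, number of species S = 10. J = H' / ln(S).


ln(10) = 2.30259
J = H' / ln(S) = 2.059 / 2.30259 = 0.894210 ≈ 0.8942

0.8942


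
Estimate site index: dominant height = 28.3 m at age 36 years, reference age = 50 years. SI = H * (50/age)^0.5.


50/36 = 1.38889
(1.38889)^0.5 = 1.17851
SI = 28.3 * 1.17851 = 33.3518 ≈ 33.4 m

33.4 m


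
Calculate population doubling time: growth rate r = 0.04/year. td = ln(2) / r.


td = ln(2) / 0.04 = 0.693147 / 0.04 = 17.3287 ≈ 17.3 years

17.3 years


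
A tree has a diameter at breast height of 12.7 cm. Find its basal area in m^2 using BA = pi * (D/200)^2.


D/200 = 12.7/200 = 0.0635 m
(D/200)^2 = 0.0635^2 = 0.00403225
BA = 3.141593 * 0.00403225 = 0.0126677 ≈ 0.0127 m^2

0.0127 m^2


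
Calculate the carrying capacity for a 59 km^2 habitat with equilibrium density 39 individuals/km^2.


K = 39 * 59 = 2301 individuals

2301 individuals


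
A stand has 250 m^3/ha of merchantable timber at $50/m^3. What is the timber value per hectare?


Value = 250 * 50 = $12500/ha

$12500/ha


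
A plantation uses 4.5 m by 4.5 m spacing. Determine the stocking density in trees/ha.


N = 10000 / 4.5^2 = 10000 / 20.25 = 493.827 ≈ 494 trees/ha

494 trees/ha


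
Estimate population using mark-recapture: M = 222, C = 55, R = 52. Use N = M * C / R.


N = M * C / R = 222 * 55 / 52 = 12210 / 52 = 234.81 ≈ 235

235 individuals


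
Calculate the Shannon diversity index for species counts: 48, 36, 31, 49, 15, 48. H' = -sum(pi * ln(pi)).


Total N = 48 + 36 + 31 + 49 + 15 + 48 = 227
Per-species terms:
  p = 48/227 = 0.211454; ln(p) = -1.553748; p*ln(p) = 0.211454 * (-1.553748) = -0.328546
  p = 36/227 = 0.158590; ln(p) = -1.841433; p*ln(p) = 0.158590 * (-1.841433) = -0.292033
  p = 31/227 = 0.136564; ln(p) = -1.990962; p*ln(p) = 0.136564 * (-1.990962) = -0.271894
  p = 49/227 = 0.215859; ln(p) = -1.533130; p*ln(p) = 0.215859 * (-1.533130) = -0.330940
  p = 15/227 = 0.066079; ln(p) = -2.716904; p*ln(p) = 0.066079 * (-2.716904) = -0.179530
  p = 48/227 = 0.211454; ln(p) = -1.553748; p*ln(p) = 0.211454 * (-1.553748) = -0.328546
sum(p*ln(p)) = (-0.328546) + (-0.292033) + (-0.271894) + (-0.330940) + (-0.179530) + (-0.328546) = -1.731489
H' = -(-1.731489) = 1.731489 ≈ 1.7315

1.7315


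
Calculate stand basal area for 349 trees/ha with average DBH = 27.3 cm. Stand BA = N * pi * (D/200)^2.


(D/200)^2 = (27.3/200)^2 = 0.1365^2 = 0.01863225
Individual BA = 3.141593 * 0.01863225 = 0.0585349 m^2
Stand BA = 349 * 0.0585349 = 20.4287 ≈ 20.43 m^2/ha

20.43 m^2/ha


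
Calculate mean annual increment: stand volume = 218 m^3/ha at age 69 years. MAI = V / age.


MAI = 218 / 69 = 3.1594 ≈ 3.16 m^3/ha/yr

3.16 m^3/ha/yr


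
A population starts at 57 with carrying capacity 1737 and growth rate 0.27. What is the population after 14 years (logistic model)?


(K - N0)/N0 = (1737 - 57)/57 = 1680/57 = 29.4737
r*t = 0.27 * 14 = 3.78; exp(-3.78) = 0.0228227
29.4737 * 0.0228227 = 0.672669
1 + 0.672669 = 1.67267
N = 1737 / 1.67267 = 1038.46 ≈ 1038

1038


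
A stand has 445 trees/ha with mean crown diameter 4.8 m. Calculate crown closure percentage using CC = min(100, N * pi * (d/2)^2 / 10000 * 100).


(d/2)^2 = (4.8/2)^2 = 2.4^2 = 5.76
Crown area = 3.141593 * 5.76 = 18.0956 m^2
N * area / 10000 * 100 = 445 * 18.0956 / 10000 * 100 = 80.5254
CC = min(100, 80.5254) = 80.5254 ≈ 80.5%

80.5%


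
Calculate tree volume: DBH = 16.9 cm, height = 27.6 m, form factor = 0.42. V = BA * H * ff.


(D/200)^2 = (16.9/200)^2 = 0.0845^2 = 0.00714025
BA = 3.141593 * 0.00714025 = 0.0224318 m^2
V = 0.0224318 * 27.6 * 0.42 = 0.260029 ≈ 0.260 m^3

0.260 m^3


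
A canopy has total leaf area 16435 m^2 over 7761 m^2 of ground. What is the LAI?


LAI = 16435 / 7761 = 2.1176 ≈ 2.12

2.12


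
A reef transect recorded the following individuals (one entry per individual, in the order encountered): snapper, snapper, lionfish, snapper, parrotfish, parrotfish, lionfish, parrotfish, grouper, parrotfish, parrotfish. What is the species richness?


Total individuals logged = 11
Distinct species (count of individuals): snapper (3), lionfish (2), parrotfish (5), grouper (1)
Species richness = number of distinct species = 4

4


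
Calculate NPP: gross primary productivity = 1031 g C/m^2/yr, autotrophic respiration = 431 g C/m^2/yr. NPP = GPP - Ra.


NPP = GPP - Ra = 1031 - 431 = 600 g C/m^2/yr

600 g C/m^2/yr


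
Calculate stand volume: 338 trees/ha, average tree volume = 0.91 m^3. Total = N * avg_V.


V_stand = 338 * 0.91 = 307.58 ≈ 307.6 m^3/ha

307.6 m^3/ha


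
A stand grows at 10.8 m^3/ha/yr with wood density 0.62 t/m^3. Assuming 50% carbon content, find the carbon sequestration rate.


C = 10.8 * 0.62 * 0.5 = 3.348 ≈ 3.35 t C/ha/yr

3.35 t C/ha/yr


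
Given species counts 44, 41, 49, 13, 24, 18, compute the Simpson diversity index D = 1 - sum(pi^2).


Total N = 44 + 41 + 49 + 13 + 24 + 18 = 189
Per-species terms:
  p = 44/189 = 0.232804; p^2 = 0.232804^2 = 0.054198
  p = 41/189 = 0.216931; p^2 = 0.216931^2 = 0.047059
  p = 49/189 = 0.259259; p^2 = 0.259259^2 = 0.067215
  p = 13/189 = 0.068783; p^2 = 0.068783^2 = 0.004731
  p = 24/189 = 0.126984; p^2 = 0.126984^2 = 0.016125
  p = 18/189 = 0.095238; p^2 = 0.095238^2 = 0.009070
sum(p^2) = 0.054198 + 0.047059 + 0.067215 + 0.004731 + 0.016125 + 0.009070 = 0.198398
D = 1 - 0.198398 = 0.801602 ≈ 0.8016

0.8016


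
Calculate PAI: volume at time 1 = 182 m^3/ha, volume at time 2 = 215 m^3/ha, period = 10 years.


PAI = (V2 - V1) / period = (215 - 182) / 10 = 33 / 10 = 3.30 m^3/ha/yr

3.30 m^3/ha/yr


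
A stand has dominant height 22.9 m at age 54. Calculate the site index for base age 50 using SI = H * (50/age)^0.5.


50/54 = 0.925926
(0.925926)^0.5 = 0.962250
SI = 22.9 * 0.962250 = 22.0355 ≈ 22.0 m

22.0 m


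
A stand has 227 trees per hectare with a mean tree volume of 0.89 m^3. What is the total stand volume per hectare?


V_stand = 227 * 0.89 = 202.03 ≈ 202.0 m^3/ha

202.0 m^3/ha


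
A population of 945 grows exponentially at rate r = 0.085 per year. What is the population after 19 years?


r*t = 0.085 * 19 = 1.615
exp(1.615) = 5.02789
N = 945 * 5.02789 = 4751.36 ≈ 4751

4751


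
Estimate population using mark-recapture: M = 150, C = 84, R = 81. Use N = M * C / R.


N = M * C / R = 150 * 84 / 81 = 12600 / 81 = 155.56 ≈ 156

156 individuals


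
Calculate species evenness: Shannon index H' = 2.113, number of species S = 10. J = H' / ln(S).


ln(10) = 2.30259
J = H' / ln(S) = 2.113 / 2.30259 = 0.917662 ≈ 0.9177

0.9177


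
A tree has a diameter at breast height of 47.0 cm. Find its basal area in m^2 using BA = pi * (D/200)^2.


D/200 = 47.0/200 = 0.235 m
(D/200)^2 = 0.235^2 = 0.055225
BA = 3.141593 * 0.055225 = 0.173494 ≈ 0.1735 m^2

0.1735 m^2


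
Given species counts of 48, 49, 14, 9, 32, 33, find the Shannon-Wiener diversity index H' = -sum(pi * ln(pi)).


Total N = 48 + 49 + 14 + 9 + 32 + 33 = 185
Per-species terms:
  p = 48/185 = 0.259459; ln(p) = -1.349157; p*ln(p) = 0.259459 * (-1.349157) = -0.350051
  p = 49/185 = 0.264865; ln(p) = -1.328535; p*ln(p) = 0.264865 * (-1.328535) = -0.351882
  p = 14/185 = 0.075676; ln(p) = -2.581294; p*ln(p) = 0.075676 * (-2.581294) = -0.195342
  p = 9/185 = 0.048649; ln(p) = -3.023124; p*ln(p) = 0.048649 * (-3.023124) = -0.147072
  p = 32/185 = 0.172973; ln(p) = -1.754620; p*ln(p) = 0.172973 * (-1.754620) = -0.303502
  p = 33/185 = 0.178378; ln(p) = -1.723850; p*ln(p) = 0.178378 * (-1.723850) = -0.307497
sum(p*ln(p)) = (-0.350051) + (-0.351882) + (-0.195342) + (-0.147072) + (-0.303502) + (-0.307497) = -1.655346
H' = -(-1.655346) = 1.655346 ≈ 1.6553

1.6553


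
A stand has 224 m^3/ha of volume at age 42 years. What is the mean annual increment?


MAI = 224 / 42 = 5.3333 ≈ 5.33 m^3/ha/yr

5.33 m^3/ha/yr


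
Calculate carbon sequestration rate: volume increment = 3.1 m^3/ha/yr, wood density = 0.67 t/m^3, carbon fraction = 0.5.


C = 3.1 * 0.67 * 0.5 = 1.0385 ≈ 1.04 t C/ha/yr

1.04 t C/ha/yr


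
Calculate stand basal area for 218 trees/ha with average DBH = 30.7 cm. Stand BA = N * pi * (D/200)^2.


(D/200)^2 = (30.7/200)^2 = 0.1535^2 = 0.02356225
Individual BA = 3.141593 * 0.02356225 = 0.0740230 m^2
Stand BA = 218 * 0.0740230 = 16.1370 ≈ 16.14 m^2/ha

16.14 m^2/ha


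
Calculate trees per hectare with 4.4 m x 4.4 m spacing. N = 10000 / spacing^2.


N = 10000 / 4.4^2 = 10000 / 19.36 = 516.529 ≈ 517 trees/ha

517 trees/ha


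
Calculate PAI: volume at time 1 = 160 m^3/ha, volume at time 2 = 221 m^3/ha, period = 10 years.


PAI = (V2 - V1) / period = (221 - 160) / 10 = 61 / 10 = 6.10 m^3/ha/yr

6.10 m^3/ha/yr


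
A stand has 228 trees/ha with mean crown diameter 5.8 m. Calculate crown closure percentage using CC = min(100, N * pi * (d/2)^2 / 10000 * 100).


(d/2)^2 = (5.8/2)^2 = 2.9^2 = 8.41
Crown area = 3.141593 * 8.41 = 26.4208 m^2
N * area / 10000 * 100 = 228 * 26.4208 / 10000 * 100 = 60.2394
CC = min(100, 60.2394) = 60.2394 ≈ 60.2%

60.2%


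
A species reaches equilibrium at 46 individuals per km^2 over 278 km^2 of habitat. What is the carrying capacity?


K = 46 * 278 = 12788 individuals

12788 individuals


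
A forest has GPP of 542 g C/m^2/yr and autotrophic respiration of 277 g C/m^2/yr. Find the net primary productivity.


NPP = GPP - Ra = 542 - 277 = 265 g C/m^2/yr

265 g C/m^2/yr


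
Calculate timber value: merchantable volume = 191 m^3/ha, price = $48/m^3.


Value = 191 * 48 = $9168/ha

$9168/ha


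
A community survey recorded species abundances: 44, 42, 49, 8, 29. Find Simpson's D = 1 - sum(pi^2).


Total N = 44 + 42 + 49 + 8 + 29 = 172
Per-species terms:
  p = 44/172 = 0.255814; p^2 = 0.255814^2 = 0.065441
  p = 42/172 = 0.244186; p^2 = 0.244186^2 = 0.059627
  p = 49/172 = 0.284884; p^2 = 0.284884^2 = 0.081159
  p = 8/172 = 0.046512; p^2 = 0.046512^2 = 0.002163
  p = 29/172 = 0.168605; p^2 = 0.168605^2 = 0.028428
sum(p^2) = 0.065441 + 0.059627 + 0.081159 + 0.002163 + 0.028428 = 0.236818
D = 1 - 0.236818 = 0.763182 ≈ 0.7632

0.7632


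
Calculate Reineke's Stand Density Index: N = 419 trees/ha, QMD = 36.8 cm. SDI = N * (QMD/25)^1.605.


QMD/25 = 36.8/25 = 1.472
(1.472)^1.605 = exp(1.605 * ln(1.472)) = exp(1.605 * 0.386622) = exp(0.620528) = 1.85991
SDI = 419 * 1.85991 = 779.302 ≈ 779

779


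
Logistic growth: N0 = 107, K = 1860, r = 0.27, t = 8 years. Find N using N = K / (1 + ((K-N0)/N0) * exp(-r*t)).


(K - N0)/N0 = (1860 - 107)/107 = 1753/107 = 16.3832
r*t = 0.27 * 8 = 2.16; exp(-2.16) = 0.115325
16.3832 * 0.115325 = 1.88939
1 + 1.88939 = 2.88939
N = 1860 / 2.88939 = 643.734 ≈ 644

644


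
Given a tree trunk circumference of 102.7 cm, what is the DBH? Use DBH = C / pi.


DBH = C / pi = 102.7 / 3.141593 = 32.6904 ≈ 32.69 cm

32.69 cm


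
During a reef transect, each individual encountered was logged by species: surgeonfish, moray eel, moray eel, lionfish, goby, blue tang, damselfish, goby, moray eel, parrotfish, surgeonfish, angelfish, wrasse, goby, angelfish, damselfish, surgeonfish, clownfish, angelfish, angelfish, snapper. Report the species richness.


Total individuals logged = 21
Distinct species (count of individuals): surgeonfish (3), moray eel (3), lionfish (1), goby (3), blue tang (1), damselfish (2), parrotfish (1), angelfish (4), wrasse (1), clownfish (1), snapper (1)
Species richness = number of distinct species = 11

11


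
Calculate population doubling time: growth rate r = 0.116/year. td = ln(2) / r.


td = ln(2) / 0.116 = 0.693147 / 0.116 = 5.97541 ≈ 6.0 years

6.0 years


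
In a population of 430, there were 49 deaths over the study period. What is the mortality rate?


Mortality rate = 49 / 430 = 0.113953 ≈ 0.1140

0.1140


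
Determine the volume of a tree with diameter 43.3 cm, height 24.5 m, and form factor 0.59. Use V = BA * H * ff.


(D/200)^2 = (43.3/200)^2 = 0.2165^2 = 0.04687225
BA = 3.141593 * 0.04687225 = 0.147254 m^2
V = 0.147254 * 24.5 * 0.59 = 2.12856 ≈ 2.129 m^3

2.129 m^3


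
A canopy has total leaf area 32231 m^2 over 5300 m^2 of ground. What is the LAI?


LAI = 32231 / 5300 = 6.0813 ≈ 6.08

6.08


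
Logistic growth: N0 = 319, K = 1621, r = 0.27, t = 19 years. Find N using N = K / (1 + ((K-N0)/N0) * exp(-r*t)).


(K - N0)/N0 = (1621 - 319)/319 = 1302/319 = 4.08150
r*t = 0.27 * 19 = 5.13; exp(-5.13) = 0.00591656
4.08150 * 0.00591656 = 0.0241484
1 + 0.0241484 = 1.02415
N = 1621 / 1.02415 = 1582.78 ≈ 1583

1583


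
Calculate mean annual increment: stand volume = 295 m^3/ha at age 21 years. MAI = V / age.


MAI = 295 / 21 = 14.0476 ≈ 14.05 m^3/ha/yr

14.05 m^3/ha/yr


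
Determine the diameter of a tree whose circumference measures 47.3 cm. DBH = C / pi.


DBH = C / pi = 47.3 / 3.141593 = 15.0561 ≈ 15.06 cm

15.06 cm


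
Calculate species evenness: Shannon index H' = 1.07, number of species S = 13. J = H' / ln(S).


ln(13) = 2.56495
J = H' / ln(S) = 1.07 / 2.56495 = 0.417162 ≈ 0.4172

0.4172


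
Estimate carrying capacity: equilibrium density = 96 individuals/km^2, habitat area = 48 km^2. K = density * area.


K = 96 * 48 = 4608 individuals

4608 individuals


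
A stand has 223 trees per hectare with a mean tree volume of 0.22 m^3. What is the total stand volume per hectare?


V_stand = 223 * 0.22 = 49.06 ≈ 49.1 m^3/ha

49.1 m^3/ha


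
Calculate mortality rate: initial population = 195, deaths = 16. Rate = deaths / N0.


Mortality rate = 16 / 195 = 0.082051 ≈ 0.0821

0.0821


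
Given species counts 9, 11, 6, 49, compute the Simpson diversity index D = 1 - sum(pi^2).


Total N = 9 + 11 + 6 + 49 = 75
Per-species terms:
  p = 9/75 = 0.120000; p^2 = 0.120000^2 = 0.014400
  p = 11/75 = 0.146667; p^2 = 0.146667^2 = 0.021511
  p = 6/75 = 0.080000; p^2 = 0.080000^2 = 0.006400
  p = 49/75 = 0.653333; p^2 = 0.653333^2 = 0.426844
sum(p^2) = 0.014400 + 0.021511 + 0.006400 + 0.426844 = 0.469155
D = 1 - 0.469155 = 0.530845 ≈ 0.5308

0.5308


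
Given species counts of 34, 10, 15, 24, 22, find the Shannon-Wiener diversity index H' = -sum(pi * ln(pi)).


Total N = 34 + 10 + 15 + 24 + 22 = 105
Per-species terms:
  p = 34/105 = 0.323810; ln(p) = -1.127598; p*ln(p) = 0.323810 * (-1.127598) = -0.365128
  p = 10/105 = 0.095238; ln(p) = -2.351376; p*ln(p) = 0.095238 * (-2.351376) = -0.223940
  p = 15/105 = 0.142857; ln(p) = -1.945911; p*ln(p) = 0.142857 * (-1.945911) = -0.277987
  p = 24/105 = 0.228571; ln(p) = -1.475908; p*ln(p) = 0.228571 * (-1.475908) = -0.337350
  p = 22/105 = 0.209524; ln(p) = -1.562917; p*ln(p) = 0.209524 * (-1.562917) = -0.327469
sum(p*ln(p)) = (-0.365128) + (-0.223940) + (-0.277987) + (-0.337350) + (-0.327469) = -1.531874
H' = -(-1.531874) = 1.531874 ≈ 1.5319

1.5319


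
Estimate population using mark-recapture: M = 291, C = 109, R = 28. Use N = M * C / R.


N = M * C / R = 291 * 109 / 28 = 31719 / 28 = 1132.82 ≈ 1133

1133 individuals


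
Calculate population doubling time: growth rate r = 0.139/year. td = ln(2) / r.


td = ln(2) / 0.139 = 0.693147 / 0.139 = 4.98667 ≈ 5.0 years

5.0 years


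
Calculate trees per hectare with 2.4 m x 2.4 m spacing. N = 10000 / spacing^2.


N = 10000 / 2.4^2 = 10000 / 5.76 = 1736.11 ≈ 1736 trees/ha

1736 trees/ha


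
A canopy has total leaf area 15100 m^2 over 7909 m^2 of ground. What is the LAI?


LAI = 15100 / 7909 = 1.9092 ≈ 1.91

1.91


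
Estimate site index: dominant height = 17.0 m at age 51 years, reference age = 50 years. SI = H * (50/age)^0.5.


50/51 = 0.980392
(0.980392)^0.5 = 0.990147
SI = 17.0 * 0.990147 = 16.8325 ≈ 16.8 m

16.8 m


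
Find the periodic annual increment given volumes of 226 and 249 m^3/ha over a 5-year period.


PAI = (V2 - V1) / period = (249 - 226) / 5 = 23 / 5 = 4.60 m^3/ha/yr

4.60 m^3/ha/yr


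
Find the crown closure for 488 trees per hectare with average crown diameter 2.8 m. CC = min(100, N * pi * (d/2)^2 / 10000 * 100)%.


(d/2)^2 = (2.8/2)^2 = 1.4^2 = 1.96
Crown area = 3.141593 * 1.96 = 6.15752 m^2
N * area / 10000 * 100 = 488 * 6.15752 / 10000 * 100 = 30.0487
CC = min(100, 30.0487) = 30.0487 ≈ 30.0%

30.0%


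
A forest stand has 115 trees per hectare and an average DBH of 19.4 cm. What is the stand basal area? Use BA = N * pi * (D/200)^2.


(D/200)^2 = (19.4/200)^2 = 0.097^2 = 0.009409
Individual BA = 3.141593 * 0.009409 = 0.0295592 m^2
Stand BA = 115 * 0.0295592 = 3.39931 ≈ 3.40 m^2/ha

3.40 m^2/ha


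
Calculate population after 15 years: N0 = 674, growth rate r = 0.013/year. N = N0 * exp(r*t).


r*t = 0.013 * 15 = 0.195
exp(0.195) = 1.21531
N = 674 * 1.21531 = 819.119 ≈ 819

819


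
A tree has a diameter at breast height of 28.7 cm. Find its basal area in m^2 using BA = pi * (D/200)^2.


D/200 = 28.7/200 = 0.1435 m
(D/200)^2 = 0.1435^2 = 0.02059225
BA = 3.141593 * 0.02059225 = 0.0646925 ≈ 0.0647 m^2

0.0647 m^2


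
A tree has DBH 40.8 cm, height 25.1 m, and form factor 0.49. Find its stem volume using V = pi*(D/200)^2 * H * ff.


(D/200)^2 = (40.8/200)^2 = 0.204^2 = 0.041616
BA = 3.141593 * 0.041616 = 0.130741 m^2
V = 0.130741 * 25.1 * 0.49 = 1.60798 ≈ 1.608 m^3

1.608 m^3


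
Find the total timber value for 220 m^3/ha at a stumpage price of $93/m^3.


Value = 220 * 93 = $20460/ha

$20460/ha


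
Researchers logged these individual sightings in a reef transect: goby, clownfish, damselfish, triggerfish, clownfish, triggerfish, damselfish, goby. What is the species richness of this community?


Total individuals logged = 8
Distinct species (count of individuals): goby (2), clownfish (2), damselfish (2), triggerfish (2)
Species richness = number of distinct species = 4

4


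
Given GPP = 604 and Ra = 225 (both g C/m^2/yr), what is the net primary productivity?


NPP = GPP - Ra = 604 - 225 = 379 g C/m^2/yr

379 g C/m^2/yr


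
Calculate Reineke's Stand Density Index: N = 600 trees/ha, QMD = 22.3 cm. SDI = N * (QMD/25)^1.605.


QMD/25 = 22.3/25 = 0.892
(0.892)^1.605 = exp(1.605 * ln(0.892)) = exp(1.605 * (-0.114289)) = exp(-0.183434) = 0.832407
SDI = 600 * 0.832407 = 499.444 ≈ 499

499


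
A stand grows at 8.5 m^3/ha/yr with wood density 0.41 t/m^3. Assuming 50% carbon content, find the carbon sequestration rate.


C = 8.5 * 0.41 * 0.5 = 1.7425 ≈ 1.74 t C/ha/yr

1.74 t C/ha/yr


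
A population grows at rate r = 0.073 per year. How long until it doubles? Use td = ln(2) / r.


td = ln(2) / 0.073 = 0.693147 / 0.073 = 9.49516 ≈ 9.5 years

9.5 years


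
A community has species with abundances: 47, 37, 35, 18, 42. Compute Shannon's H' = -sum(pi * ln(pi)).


Total N = 47 + 37 + 35 + 18 + 42 = 179
Per-species terms:
  p = 47/179 = 0.262570; ln(p) = -1.337238; p*ln(p) = 0.262570 * (-1.337238) = -0.351119
  p = 37/179 = 0.206704; ln(p) = -1.576467; p*ln(p) = 0.206704 * (-1.576467) = -0.325862
  p = 35/179 = 0.195531; ln(p) = -1.632036; p*ln(p) = 0.195531 * (-1.632036) = -0.319114
  p = 18/179 = 0.100559; ln(p) = -2.297011; p*ln(p) = 0.100559 * (-2.297011) = -0.230985
  p = 42/179 = 0.234637; ln(p) = -1.449716; p*ln(p) = 0.234637 * (-1.449716) = -0.340157
sum(p*ln(p)) = (-0.351119) + (-0.325862) + (-0.319114) + (-0.230985) + (-0.340157) = -1.567237
H' = -(-1.567237) = 1.567237 ≈ 1.5672

1.5672


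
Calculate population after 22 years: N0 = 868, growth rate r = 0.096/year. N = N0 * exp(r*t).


r*t = 0.096 * 22 = 2.112
exp(2.112) = 8.26475
N = 868 * 8.26475 = 7173.80 ≈ 7174

7174


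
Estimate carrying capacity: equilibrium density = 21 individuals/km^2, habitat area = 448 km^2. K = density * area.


K = 21 * 448 = 9408 individuals

9408 individuals


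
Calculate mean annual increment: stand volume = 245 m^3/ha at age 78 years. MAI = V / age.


MAI = 245 / 78 = 3.1410 ≈ 3.14 m^3/ha/yr

3.14 m^3/ha/yr


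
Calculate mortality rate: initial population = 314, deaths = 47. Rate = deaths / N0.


Mortality rate = 47 / 314 = 0.149682 ≈ 0.1497

0.1497


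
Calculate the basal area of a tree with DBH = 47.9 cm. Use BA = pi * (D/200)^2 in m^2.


D/200 = 47.9/200 = 0.2395 m
(D/200)^2 = 0.2395^2 = 0.05736025
BA = 3.141593 * 0.05736025 = 0.180203 ≈ 0.1802 m^2

0.1802 m^2


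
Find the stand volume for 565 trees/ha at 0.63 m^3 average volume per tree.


V_stand = 565 * 0.63 = 355.95 ≈ 356.0 m^3/ha

356.0 m^3/ha


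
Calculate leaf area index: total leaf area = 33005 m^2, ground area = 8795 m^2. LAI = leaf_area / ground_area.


LAI = 33005 / 8795 = 3.7527 ≈ 3.75

3.75


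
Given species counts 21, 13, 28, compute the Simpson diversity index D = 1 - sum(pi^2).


Total N = 21 + 13 + 28 = 62
Per-species terms:
  p = 21/62 = 0.338710; p^2 = 0.338710^2 = 0.114724
  p = 13/62 = 0.209677; p^2 = 0.209677^2 = 0.043964
  p = 28/62 = 0.451613; p^2 = 0.451613^2 = 0.203954
sum(p^2) = 0.114724 + 0.043964 + 0.203954 = 0.362642
D = 1 - 0.362642 = 0.637358 ≈ 0.6374

0.6374


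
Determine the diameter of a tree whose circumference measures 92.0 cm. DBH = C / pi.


DBH = C / pi = 92.0 / 3.141593 = 29.2845 ≈ 29.28 cm

29.28 cm


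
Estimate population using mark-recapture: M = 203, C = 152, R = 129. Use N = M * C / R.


N = M * C / R = 203 * 152 / 129 = 30856 / 129 = 239.19 ≈ 239

239 individuals


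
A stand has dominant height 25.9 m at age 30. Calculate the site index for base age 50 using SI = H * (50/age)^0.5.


50/30 = 1.66667
(1.66667)^0.5 = 1.29100
SI = 25.9 * 1.29100 = 33.4369 ≈ 33.4 m

33.4 m


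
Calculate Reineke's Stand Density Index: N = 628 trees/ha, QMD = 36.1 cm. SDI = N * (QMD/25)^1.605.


QMD/25 = 36.1/25 = 1.444
(1.444)^1.605 = exp(1.605 * ln(1.444)) = exp(1.605 * 0.367417) = exp(0.589704) = 1.80345
SDI = 628 * 1.80345 = 1132.57 ≈ 1133

1133
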